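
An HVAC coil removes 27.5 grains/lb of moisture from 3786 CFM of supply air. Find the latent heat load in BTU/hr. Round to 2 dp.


Q = 0.68 * 3786 * 27.5 = 70798.20 BTU/hr

70798.20 BTU/hr


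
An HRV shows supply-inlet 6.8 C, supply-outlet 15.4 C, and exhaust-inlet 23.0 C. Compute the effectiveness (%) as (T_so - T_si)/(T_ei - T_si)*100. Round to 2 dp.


eff = (15.4-6.8)/(23.0-6.8)*100 = 53.09 %

53.09 %


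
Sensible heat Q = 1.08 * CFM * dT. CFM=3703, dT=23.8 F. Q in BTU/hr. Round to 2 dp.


Q = 1.08 * 3703 * 23.8 = 95181.91 BTU/hr

95181.91 BTU/hr


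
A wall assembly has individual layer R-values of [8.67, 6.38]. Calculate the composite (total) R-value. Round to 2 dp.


R_total = 8.67 + 6.38 = 15.05

15.05


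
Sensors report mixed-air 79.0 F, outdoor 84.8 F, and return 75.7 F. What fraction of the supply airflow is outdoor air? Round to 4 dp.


frac = (79.0 - 75.7) / (84.8 - 75.7) = 0.3626

0.3626


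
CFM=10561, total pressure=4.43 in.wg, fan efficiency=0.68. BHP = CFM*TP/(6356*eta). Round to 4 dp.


BHP = 10561 * 4.43 / (6356 * 0.68) = 10.8247 hp

10.8247 hp


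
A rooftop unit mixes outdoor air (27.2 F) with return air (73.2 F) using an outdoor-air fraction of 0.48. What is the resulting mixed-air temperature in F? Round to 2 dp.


T_mix = 0.48*27.2 + 0.52*73.2 = 51.12 F

51.12 F


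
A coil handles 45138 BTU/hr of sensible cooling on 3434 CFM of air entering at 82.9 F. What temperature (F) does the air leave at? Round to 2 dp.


dT = 45138/(1.08*3434) = 12.1708
T_leave = 82.9 - 12.1708 = 70.73 F

70.73 F


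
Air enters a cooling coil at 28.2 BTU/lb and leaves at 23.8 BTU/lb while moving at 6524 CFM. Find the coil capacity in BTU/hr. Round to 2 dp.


Q = 4.5 * 6524 * (28.2 - 23.8) = 129175.20 BTU/hr

129175.20 BTU/hr


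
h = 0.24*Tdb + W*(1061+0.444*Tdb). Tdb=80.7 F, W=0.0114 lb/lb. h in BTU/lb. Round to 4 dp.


h = 0.24*80.7 + 0.0114*(1061+0.444*80.7) = 31.8719 BTU/lb

31.8719 BTU/lb


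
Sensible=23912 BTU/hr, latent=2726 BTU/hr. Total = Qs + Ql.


Qt = 23912 + 2726 = 26638 BTU/hr

26638 BTU/hr


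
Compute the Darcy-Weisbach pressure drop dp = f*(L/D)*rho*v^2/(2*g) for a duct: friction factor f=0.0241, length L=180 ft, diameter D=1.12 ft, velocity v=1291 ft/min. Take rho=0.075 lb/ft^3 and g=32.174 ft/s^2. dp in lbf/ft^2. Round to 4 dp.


v_fps = 1291/60 = 21.5167 ft/s
dp = 0.0241*(180/1.12)*0.075*21.5167^2/(2*32.174) = 2.0900 lbf/ft^2

2.0900 lbf/ft^2


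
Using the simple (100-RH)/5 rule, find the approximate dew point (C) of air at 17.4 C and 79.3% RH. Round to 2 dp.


Td = 17.4 - (100-79.3)/5 = 13.26 C

13.26 C


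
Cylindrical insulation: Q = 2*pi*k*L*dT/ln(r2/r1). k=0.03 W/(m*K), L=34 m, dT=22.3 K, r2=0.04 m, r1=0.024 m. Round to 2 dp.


Q = 2*pi*0.03*34*22.3/ln(0.04/0.024) = 279.78 W

279.78 W


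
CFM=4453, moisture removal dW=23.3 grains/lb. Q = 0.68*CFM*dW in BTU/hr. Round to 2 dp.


Q = 0.68 * 4453 * 23.3 = 70553.33 BTU/hr

70553.33 BTU/hr


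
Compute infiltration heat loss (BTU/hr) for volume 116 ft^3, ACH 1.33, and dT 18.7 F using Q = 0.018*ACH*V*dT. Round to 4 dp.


Q = 0.018 * 1.33 * 116 * 18.7 = 51.9306 BTU/hr

51.9306 BTU/hr


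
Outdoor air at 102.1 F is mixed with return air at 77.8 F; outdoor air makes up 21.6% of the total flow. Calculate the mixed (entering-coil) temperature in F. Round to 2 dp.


T_mix = 77.8 + (21.6/100)*(102.1-77.8) = 83.05 F

83.05 F


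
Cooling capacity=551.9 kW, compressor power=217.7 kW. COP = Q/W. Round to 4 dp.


COP = 551.9 / 217.7 = 2.5351

2.5351


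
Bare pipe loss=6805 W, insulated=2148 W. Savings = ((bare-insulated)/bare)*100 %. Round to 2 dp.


Savings = ((6805-2148)/6805)*100 = 68.43 %

68.43 %


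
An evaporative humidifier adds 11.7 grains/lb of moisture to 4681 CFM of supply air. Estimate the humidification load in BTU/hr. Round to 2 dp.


Q = 0.68 * 4681 * 11.7 = 37242.04 BTU/hr

37242.04 BTU/hr


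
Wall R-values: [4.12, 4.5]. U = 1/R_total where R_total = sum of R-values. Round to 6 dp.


R_total = 4.12 + 4.5 = 8.62
U = 1/8.62 = 0.116009

0.116009


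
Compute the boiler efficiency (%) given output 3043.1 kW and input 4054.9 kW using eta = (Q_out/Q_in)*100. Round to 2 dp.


eta = (3043.1/4054.9)*100 = 75.05 %

75.05 %


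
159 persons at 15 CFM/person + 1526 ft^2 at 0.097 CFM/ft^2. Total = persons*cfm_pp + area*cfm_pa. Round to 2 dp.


Total = 159*15 + 1526*0.097 = 2533.02 CFM

2533.02 CFM


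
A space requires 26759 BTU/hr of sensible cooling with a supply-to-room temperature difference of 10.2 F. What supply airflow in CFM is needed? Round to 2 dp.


CFM = 26759 / (1.08 * 10.2) = 2429.10

2429.10 CFM


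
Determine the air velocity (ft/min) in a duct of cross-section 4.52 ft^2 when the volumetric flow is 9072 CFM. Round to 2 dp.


V = 9072 / 4.52 = 2007.08 ft/min

2007.08 ft/min


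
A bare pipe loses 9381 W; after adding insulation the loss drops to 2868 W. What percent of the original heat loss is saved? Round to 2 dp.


Savings = ((9381-2868)/9381)*100 = 69.43 %

69.43 %


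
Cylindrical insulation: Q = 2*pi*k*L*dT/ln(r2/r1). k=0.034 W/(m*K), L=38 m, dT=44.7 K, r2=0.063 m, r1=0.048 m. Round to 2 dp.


Q = 2*pi*0.034*38*44.7/ln(0.063/0.048) = 1334.40 W

1334.40 W


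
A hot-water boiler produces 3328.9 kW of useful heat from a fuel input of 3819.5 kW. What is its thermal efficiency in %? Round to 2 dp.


eta = (3328.9/3819.5)*100 = 87.16 %

87.16 %


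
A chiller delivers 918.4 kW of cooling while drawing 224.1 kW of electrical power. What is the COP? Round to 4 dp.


COP = 918.4 / 224.1 = 4.0982

4.0982


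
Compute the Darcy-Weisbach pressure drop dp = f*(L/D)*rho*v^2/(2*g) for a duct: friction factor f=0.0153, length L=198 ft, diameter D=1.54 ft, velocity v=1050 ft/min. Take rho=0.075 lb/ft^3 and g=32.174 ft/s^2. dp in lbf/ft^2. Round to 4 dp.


v_fps = 1050/60 = 17.5 ft/s
dp = 0.0153*(198/1.54)*0.075*17.5^2/(2*32.174) = 0.7022 lbf/ft^2

0.7022 lbf/ft^2


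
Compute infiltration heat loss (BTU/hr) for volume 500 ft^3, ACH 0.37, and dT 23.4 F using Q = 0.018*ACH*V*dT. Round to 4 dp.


Q = 0.018 * 0.37 * 500 * 23.4 = 77.9220 BTU/hr

77.9220 BTU/hr


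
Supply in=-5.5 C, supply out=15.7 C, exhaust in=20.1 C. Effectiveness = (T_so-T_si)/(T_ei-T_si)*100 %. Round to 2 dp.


eff = (15.7-(-5.5))/(20.1-(-5.5))*100 = 82.81 %

82.81 %


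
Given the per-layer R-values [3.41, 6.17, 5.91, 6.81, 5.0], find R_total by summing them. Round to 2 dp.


R_total = 3.41 + 6.17 + 5.91 + 6.81 + 5.0 = 27.30

27.30


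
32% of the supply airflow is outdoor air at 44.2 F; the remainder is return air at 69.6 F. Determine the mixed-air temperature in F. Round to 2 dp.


T_mix = 0.32*44.2 + 0.68*69.6 = 61.47 F

61.47 F


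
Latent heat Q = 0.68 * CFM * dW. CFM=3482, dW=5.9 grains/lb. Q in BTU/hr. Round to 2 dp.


Q = 0.68 * 3482 * 5.9 = 13969.78 BTU/hr

13969.78 BTU/hr


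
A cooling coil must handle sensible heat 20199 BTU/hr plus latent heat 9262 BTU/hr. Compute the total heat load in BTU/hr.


Qt = 20199 + 9262 = 29461 BTU/hr

29461 BTU/hr


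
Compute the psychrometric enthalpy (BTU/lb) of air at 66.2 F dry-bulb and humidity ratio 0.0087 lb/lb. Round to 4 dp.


h = 0.24*66.2 + 0.0087*(1061+0.444*66.2) = 25.3744 BTU/lb

25.3744 BTU/lb


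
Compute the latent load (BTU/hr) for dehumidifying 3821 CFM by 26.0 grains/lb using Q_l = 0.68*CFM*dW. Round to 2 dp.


Q = 0.68 * 3821 * 26.0 = 67555.28 BTU/hr

67555.28 BTU/hr


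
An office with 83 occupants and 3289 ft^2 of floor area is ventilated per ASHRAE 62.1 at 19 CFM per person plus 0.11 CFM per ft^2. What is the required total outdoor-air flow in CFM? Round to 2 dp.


Total = 83*19 + 3289*0.11 = 1938.79 CFM

1938.79 CFM


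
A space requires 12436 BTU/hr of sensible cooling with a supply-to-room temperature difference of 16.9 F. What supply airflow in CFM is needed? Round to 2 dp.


CFM = 12436 / (1.08 * 16.9) = 681.35

681.35 CFM


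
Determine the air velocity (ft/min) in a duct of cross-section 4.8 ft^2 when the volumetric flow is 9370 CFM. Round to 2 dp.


V = 9370 / 4.8 = 1952.08 ft/min

1952.08 ft/min


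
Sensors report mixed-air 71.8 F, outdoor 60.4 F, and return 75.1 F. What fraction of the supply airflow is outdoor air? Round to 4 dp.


frac = (71.8 - 75.1) / (60.4 - 75.1) = 0.2245

0.2245


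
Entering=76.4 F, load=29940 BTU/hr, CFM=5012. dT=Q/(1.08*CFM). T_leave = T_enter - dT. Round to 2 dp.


dT = 29940/(1.08*5012) = 5.5312
T_leave = 76.4 - 5.5312 = 70.87 F

70.87 F


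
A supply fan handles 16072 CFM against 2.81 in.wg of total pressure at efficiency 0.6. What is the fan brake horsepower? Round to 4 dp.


BHP = 16072 * 2.81 / (6356 * 0.6) = 11.8424 hp

11.8424 hp


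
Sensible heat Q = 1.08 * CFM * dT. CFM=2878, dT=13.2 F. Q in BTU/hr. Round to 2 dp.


Q = 1.08 * 2878 * 13.2 = 41028.77 BTU/hr

41028.77 BTU/hr


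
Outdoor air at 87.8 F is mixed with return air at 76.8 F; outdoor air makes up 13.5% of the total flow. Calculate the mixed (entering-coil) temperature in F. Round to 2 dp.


T_mix = 76.8 + (13.5/100)*(87.8-76.8) = 78.29 F

78.29 F


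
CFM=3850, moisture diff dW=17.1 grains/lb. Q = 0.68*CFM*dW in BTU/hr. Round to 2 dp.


Q = 0.68 * 3850 * 17.1 = 44767.80 BTU/hr

44767.80 BTU/hr


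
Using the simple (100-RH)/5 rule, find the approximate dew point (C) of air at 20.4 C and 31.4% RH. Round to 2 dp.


Td = 20.4 - (100-31.4)/5 = 6.68 C

6.68 C


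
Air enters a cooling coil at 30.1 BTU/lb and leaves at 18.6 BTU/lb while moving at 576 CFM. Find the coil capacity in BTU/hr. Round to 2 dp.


Q = 4.5 * 576 * (30.1 - 18.6) = 29808.00 BTU/hr

29808.00 BTU/hr


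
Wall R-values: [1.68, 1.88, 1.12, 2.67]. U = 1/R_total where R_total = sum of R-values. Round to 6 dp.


R_total = 1.68 + 1.88 + 1.12 + 2.67 = 7.35
U = 1/7.35 = 0.136054

0.136054


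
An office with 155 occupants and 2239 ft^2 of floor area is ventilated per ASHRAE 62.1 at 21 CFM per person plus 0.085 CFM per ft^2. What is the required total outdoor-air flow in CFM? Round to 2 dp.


Total = 155*21 + 2239*0.085 = 3445.32 CFM

3445.32 CFM


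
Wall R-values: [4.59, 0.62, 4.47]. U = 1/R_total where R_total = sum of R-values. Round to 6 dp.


R_total = 4.59 + 0.62 + 4.47 = 9.68
U = 1/9.68 = 0.103306

0.103306


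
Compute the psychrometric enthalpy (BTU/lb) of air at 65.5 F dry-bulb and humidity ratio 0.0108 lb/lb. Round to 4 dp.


h = 0.24*65.5 + 0.0108*(1061+0.444*65.5) = 27.4929 BTU/lb

27.4929 BTU/lb


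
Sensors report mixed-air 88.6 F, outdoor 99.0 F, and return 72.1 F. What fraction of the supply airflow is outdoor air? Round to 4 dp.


frac = (88.6 - 72.1) / (99.0 - 72.1) = 0.6134

0.6134


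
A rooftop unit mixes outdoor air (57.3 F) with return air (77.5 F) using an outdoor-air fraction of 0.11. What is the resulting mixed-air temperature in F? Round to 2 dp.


T_mix = 0.11*57.3 + 0.89*77.5 = 75.28 F

75.28 F


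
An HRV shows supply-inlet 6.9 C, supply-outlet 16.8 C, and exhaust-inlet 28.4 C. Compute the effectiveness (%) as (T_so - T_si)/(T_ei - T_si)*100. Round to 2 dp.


eff = (16.8-6.9)/(28.4-6.9)*100 = 46.05 %

46.05 %


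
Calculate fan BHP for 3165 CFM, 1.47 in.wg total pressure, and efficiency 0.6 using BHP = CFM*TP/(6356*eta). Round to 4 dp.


BHP = 3165 * 1.47 / (6356 * 0.6) = 1.2200 hp

1.2200 hp


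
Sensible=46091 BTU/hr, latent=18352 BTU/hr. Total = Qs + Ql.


Qt = 46091 + 18352 = 64443 BTU/hr

64443 BTU/hr


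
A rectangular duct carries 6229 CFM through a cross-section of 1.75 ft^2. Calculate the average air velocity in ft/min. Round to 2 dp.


V = 6229 / 1.75 = 3559.43 ft/min

3559.43 ft/min


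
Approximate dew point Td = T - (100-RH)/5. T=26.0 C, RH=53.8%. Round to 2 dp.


Td = 26.0 - (100-53.8)/5 = 16.76 C

16.76 C


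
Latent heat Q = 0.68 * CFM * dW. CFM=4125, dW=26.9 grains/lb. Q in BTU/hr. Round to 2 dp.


Q = 0.68 * 4125 * 26.9 = 75454.50 BTU/hr

75454.50 BTU/hr


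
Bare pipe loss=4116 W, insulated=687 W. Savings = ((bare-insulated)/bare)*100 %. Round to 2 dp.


Savings = ((4116-687)/4116)*100 = 83.31 %

83.31 %


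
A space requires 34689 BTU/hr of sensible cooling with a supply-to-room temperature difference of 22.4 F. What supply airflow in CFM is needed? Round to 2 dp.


CFM = 34689 / (1.08 * 22.4) = 1433.90

1433.90 CFM


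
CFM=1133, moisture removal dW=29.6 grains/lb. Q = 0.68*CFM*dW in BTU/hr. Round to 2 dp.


Q = 0.68 * 1133 * 29.6 = 22805.02 BTU/hr

22805.02 BTU/hr


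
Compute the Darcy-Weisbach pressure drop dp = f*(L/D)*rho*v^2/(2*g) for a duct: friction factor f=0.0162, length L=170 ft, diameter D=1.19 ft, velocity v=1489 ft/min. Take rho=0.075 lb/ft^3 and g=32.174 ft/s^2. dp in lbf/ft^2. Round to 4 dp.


v_fps = 1489/60 = 24.8167 ft/s
dp = 0.0162*(170/1.19)*0.075*24.8167^2/(2*32.174) = 1.6612 lbf/ft^2

1.6612 lbf/ft^2


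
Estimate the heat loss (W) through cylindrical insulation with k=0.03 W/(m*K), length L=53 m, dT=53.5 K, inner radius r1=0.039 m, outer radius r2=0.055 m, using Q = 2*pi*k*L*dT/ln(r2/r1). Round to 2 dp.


Q = 2*pi*0.03*53*53.5/ln(0.055/0.039) = 1554.75 W

1554.75 W


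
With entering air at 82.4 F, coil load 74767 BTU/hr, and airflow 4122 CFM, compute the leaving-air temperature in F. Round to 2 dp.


dT = 74767/(1.08*4122) = 16.7949
T_leave = 82.4 - 16.7949 = 65.61 F

65.61 F


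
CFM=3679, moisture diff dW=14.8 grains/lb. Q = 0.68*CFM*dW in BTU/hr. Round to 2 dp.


Q = 0.68 * 3679 * 14.8 = 37025.46 BTU/hr

37025.46 BTU/hr


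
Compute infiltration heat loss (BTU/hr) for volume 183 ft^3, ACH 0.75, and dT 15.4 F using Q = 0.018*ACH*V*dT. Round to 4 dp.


Q = 0.018 * 0.75 * 183 * 15.4 = 38.0457 BTU/hr

38.0457 BTU/hr


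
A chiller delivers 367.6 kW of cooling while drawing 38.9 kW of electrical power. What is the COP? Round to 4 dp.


COP = 367.6 / 38.9 = 9.4499

9.4499


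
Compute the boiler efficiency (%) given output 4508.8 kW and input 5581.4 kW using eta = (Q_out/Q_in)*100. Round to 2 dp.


eta = (4508.8/5581.4)*100 = 80.78 %

80.78 %


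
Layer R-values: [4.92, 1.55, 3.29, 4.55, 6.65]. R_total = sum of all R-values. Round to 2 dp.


R_total = 4.92 + 1.55 + 3.29 + 4.55 + 6.65 = 20.96

20.96


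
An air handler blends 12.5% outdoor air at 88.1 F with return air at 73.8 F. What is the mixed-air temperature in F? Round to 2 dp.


T_mix = 73.8 + (12.5/100)*(88.1-73.8) = 75.59 F

75.59 F


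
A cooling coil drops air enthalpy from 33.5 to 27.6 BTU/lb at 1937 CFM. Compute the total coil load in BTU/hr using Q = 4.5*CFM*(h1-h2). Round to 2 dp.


Q = 4.5 * 1937 * (33.5 - 27.6) = 51427.35 BTU/hr

51427.35 BTU/hr


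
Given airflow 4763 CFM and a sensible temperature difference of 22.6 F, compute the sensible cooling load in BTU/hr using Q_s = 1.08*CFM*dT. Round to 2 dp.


Q = 1.08 * 4763 * 22.6 = 116255.30 BTU/hr

116255.30 BTU/hr


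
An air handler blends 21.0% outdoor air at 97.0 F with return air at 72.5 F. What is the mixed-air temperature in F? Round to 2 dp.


T_mix = 72.5 + (21.0/100)*(97.0-72.5) = 77.65 F

77.65 F


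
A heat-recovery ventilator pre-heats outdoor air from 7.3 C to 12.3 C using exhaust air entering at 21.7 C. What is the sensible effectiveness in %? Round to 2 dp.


eff = (12.3-7.3)/(21.7-7.3)*100 = 34.72 %

34.72 %


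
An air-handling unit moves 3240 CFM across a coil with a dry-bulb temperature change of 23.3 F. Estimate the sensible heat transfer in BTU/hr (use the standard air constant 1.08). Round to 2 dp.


Q = 1.08 * 3240 * 23.3 = 81531.36 BTU/hr

81531.36 BTU/hr


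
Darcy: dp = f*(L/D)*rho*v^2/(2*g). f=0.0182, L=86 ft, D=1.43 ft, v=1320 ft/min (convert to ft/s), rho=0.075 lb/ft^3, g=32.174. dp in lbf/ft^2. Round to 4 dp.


v_fps = 1320/60 = 22.0 ft/s
dp = 0.0182*(86/1.43)*0.075*22.0^2/(2*32.174) = 0.6175 lbf/ft^2

0.6175 lbf/ft^2


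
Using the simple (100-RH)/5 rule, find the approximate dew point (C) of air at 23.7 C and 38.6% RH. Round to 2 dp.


Td = 23.7 - (100-38.6)/5 = 11.42 C

11.42 C


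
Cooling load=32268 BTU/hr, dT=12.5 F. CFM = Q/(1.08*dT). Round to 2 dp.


CFM = 32268 / (1.08 * 12.5) = 2390.22

2390.22 CFM


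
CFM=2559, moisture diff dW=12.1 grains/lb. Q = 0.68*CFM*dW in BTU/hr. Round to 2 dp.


Q = 0.68 * 2559 * 12.1 = 21055.45 BTU/hr

21055.45 BTU/hr


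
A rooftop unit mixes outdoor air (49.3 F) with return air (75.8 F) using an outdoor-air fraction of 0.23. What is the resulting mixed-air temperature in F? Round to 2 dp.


T_mix = 0.23*49.3 + 0.77*75.8 = 69.71 F

69.71 F


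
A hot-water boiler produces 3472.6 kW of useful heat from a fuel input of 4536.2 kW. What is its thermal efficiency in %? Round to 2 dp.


eta = (3472.6/4536.2)*100 = 76.55 %

76.55 %


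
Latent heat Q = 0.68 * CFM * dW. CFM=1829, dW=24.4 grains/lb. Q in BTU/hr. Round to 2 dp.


Q = 0.68 * 1829 * 24.4 = 30346.77 BTU/hr

30346.77 BTU/hr


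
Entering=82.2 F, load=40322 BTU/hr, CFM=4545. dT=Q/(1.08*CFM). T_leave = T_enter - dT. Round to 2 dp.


dT = 40322/(1.08*4545) = 8.2146
T_leave = 82.2 - 8.2146 = 73.99 F

73.99 F


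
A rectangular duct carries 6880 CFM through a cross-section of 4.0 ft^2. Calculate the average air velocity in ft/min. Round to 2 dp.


V = 6880 / 4.0 = 1720.00 ft/min

1720.00 ft/min


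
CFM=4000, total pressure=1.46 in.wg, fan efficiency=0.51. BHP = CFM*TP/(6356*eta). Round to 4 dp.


BHP = 4000 * 1.46 / (6356 * 0.51) = 1.8016 hp

1.8016 hp


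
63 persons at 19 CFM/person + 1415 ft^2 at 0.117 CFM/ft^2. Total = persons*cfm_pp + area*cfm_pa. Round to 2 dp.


Total = 63*19 + 1415*0.117 = 1362.56 CFM

1362.56 CFM


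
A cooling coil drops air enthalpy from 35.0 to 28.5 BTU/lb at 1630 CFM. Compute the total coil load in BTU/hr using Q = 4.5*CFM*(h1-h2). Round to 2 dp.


Q = 4.5 * 1630 * (35.0 - 28.5) = 47677.50 BTU/hr

47677.50 BTU/hr


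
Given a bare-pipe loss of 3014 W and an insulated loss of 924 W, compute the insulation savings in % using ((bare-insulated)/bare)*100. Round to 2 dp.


Savings = ((3014-924)/3014)*100 = 69.34 %

69.34 %


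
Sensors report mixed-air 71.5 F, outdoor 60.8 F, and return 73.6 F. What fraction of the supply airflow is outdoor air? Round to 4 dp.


frac = (71.5 - 73.6) / (60.8 - 73.6) = 0.1641

0.1641


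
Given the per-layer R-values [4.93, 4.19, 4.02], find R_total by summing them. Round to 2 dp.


R_total = 4.93 + 4.19 + 4.02 = 13.14

13.14


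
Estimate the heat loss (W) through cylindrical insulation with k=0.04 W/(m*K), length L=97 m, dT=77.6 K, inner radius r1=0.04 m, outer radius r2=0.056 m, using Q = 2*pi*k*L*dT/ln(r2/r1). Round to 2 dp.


Q = 2*pi*0.04*97*77.6/ln(0.056/0.04) = 5622.43 W

5622.43 W


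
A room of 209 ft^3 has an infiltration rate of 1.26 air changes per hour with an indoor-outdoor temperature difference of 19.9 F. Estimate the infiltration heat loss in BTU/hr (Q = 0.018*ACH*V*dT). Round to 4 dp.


Q = 0.018 * 1.26 * 209 * 19.9 = 94.3284 BTU/hr

94.3284 BTU/hr


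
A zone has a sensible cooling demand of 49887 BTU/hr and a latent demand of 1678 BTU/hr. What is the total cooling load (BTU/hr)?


Qt = 49887 + 1678 = 51565 BTU/hr

51565 BTU/hr


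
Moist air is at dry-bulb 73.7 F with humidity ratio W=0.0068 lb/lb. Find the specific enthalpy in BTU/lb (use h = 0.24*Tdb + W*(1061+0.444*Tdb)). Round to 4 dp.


h = 0.24*73.7 + 0.0068*(1061+0.444*73.7) = 25.1253 BTU/lb

25.1253 BTU/lb


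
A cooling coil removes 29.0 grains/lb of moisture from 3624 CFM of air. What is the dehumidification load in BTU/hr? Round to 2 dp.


Q = 0.68 * 3624 * 29.0 = 71465.28 BTU/hr

71465.28 BTU/hr


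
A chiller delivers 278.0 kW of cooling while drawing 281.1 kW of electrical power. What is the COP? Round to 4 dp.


COP = 278.0 / 281.1 = 0.9890

0.9890


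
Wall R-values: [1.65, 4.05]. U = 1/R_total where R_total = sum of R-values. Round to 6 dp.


R_total = 1.65 + 4.05 = 5.70
U = 1/5.70 = 0.175439

0.175439


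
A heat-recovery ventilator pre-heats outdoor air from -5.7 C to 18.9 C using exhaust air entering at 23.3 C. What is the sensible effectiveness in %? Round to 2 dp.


eff = (18.9-(-5.7))/(23.3-(-5.7))*100 = 84.83 %

84.83 %


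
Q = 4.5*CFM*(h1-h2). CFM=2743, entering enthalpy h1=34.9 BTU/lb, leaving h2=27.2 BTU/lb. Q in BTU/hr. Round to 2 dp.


Q = 4.5 * 2743 * (34.9 - 27.2) = 95044.95 BTU/hr

95044.95 BTU/hr


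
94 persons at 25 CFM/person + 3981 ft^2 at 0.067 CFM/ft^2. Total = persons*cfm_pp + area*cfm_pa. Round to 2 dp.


Total = 94*25 + 3981*0.067 = 2616.73 CFM

2616.73 CFM


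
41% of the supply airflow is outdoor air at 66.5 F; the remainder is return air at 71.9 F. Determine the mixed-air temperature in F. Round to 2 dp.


T_mix = 0.41*66.5 + 0.59*71.9 = 69.69 F

69.69 F


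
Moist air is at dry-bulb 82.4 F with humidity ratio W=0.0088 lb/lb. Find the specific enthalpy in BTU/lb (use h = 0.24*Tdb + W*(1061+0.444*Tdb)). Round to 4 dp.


h = 0.24*82.4 + 0.0088*(1061+0.444*82.4) = 29.4348 BTU/lb

29.4348 BTU/lb


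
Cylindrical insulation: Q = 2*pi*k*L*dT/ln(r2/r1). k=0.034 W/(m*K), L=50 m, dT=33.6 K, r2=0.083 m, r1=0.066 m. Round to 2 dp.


Q = 2*pi*0.034*50*33.6/ln(0.083/0.066) = 1565.96 W

1565.96 W


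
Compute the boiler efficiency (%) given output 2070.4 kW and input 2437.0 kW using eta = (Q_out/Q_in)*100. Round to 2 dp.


eta = (2070.4/2437.0)*100 = 84.96 %

84.96 %


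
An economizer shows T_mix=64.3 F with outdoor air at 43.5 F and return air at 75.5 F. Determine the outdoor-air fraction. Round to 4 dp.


frac = (64.3 - 75.5) / (43.5 - 75.5) = 0.3500

0.3500


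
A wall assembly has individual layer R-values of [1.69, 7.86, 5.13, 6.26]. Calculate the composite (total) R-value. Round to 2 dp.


R_total = 1.69 + 7.86 + 5.13 + 6.26 = 20.94

20.94


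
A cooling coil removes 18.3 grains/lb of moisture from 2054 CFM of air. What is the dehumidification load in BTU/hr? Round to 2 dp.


Q = 0.68 * 2054 * 18.3 = 25559.98 BTU/hr

25559.98 BTU/hr


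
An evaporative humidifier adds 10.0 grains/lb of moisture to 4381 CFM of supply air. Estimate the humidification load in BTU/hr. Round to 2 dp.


Q = 0.68 * 4381 * 10.0 = 29790.80 BTU/hr

29790.80 BTU/hr


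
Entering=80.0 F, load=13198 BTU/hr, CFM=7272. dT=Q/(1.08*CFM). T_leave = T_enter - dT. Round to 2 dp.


dT = 13198/(1.08*7272) = 1.6805
T_leave = 80.0 - 1.6805 = 78.32 F

78.32 F


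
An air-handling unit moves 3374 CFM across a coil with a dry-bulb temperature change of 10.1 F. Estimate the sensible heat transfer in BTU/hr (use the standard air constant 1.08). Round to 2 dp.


Q = 1.08 * 3374 * 10.1 = 36803.59 BTU/hr

36803.59 BTU/hr


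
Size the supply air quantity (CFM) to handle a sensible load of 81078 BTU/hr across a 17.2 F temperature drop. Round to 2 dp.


CFM = 81078 / (1.08 * 17.2) = 4364.66

4364.66 CFM


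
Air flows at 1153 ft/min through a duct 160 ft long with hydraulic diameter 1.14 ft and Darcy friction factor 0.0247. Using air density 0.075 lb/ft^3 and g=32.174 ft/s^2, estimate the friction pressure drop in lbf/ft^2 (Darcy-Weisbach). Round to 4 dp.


v_fps = 1153/60 = 19.2167 ft/s
dp = 0.0247*(160/1.14)*0.075*19.2167^2/(2*32.174) = 1.4921 lbf/ft^2

1.4921 lbf/ft^2


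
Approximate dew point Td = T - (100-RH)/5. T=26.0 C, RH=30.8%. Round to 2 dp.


Td = 26.0 - (100-30.8)/5 = 12.16 C

12.16 C


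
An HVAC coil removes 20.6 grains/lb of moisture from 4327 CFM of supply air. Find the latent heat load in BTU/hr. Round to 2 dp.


Q = 0.68 * 4327 * 20.6 = 60612.62 BTU/hr

60612.62 BTU/hr


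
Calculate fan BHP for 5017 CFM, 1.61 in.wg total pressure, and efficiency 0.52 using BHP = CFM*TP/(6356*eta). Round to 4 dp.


BHP = 5017 * 1.61 / (6356 * 0.52) = 2.4439 hp

2.4439 hp


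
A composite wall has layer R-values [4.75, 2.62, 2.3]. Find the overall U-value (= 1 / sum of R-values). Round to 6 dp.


R_total = 4.75 + 2.62 + 2.3 = 9.67
U = 1/9.67 = 0.103413

0.103413


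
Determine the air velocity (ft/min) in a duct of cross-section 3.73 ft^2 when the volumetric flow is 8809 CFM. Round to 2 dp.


V = 8809 / 3.73 = 2361.66 ft/min

2361.66 ft/min


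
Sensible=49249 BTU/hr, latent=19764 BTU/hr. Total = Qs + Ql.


Qt = 49249 + 19764 = 69013 BTU/hr

69013 BTU/hr


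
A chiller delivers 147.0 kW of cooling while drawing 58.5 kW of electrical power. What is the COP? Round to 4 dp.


COP = 147.0 / 58.5 = 2.5128

2.5128


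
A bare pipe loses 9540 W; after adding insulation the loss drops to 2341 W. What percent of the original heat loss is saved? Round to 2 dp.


Savings = ((9540-2341)/9540)*100 = 75.46 %

75.46 %


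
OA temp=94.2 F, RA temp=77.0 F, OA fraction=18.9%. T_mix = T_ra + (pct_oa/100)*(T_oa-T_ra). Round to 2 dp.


T_mix = 77.0 + (18.9/100)*(94.2-77.0) = 80.25 F

80.25 F


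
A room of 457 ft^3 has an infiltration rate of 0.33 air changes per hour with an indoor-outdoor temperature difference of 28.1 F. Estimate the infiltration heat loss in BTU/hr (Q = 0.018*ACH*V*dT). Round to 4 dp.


Q = 0.018 * 0.33 * 457 * 28.1 = 76.2797 BTU/hr

76.2797 BTU/hr


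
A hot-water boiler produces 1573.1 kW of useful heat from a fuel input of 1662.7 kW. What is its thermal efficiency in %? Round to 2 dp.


eta = (1573.1/1662.7)*100 = 94.61 %

94.61 %


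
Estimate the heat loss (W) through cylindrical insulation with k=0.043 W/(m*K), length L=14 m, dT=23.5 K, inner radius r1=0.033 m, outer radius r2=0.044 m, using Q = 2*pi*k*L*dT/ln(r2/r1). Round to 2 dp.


Q = 2*pi*0.043*14*23.5/ln(0.044/0.033) = 308.98 W

308.98 W


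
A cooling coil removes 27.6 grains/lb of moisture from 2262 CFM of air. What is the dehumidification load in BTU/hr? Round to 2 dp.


Q = 0.68 * 2262 * 27.6 = 42453.22 BTU/hr

42453.22 BTU/hr


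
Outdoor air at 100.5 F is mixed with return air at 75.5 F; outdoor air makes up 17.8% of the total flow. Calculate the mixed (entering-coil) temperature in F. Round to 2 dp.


T_mix = 75.5 + (17.8/100)*(100.5-75.5) = 79.95 F

79.95 F


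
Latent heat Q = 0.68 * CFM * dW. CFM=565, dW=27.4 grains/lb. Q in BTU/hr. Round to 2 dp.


Q = 0.68 * 565 * 27.4 = 10527.08 BTU/hr

10527.08 BTU/hr


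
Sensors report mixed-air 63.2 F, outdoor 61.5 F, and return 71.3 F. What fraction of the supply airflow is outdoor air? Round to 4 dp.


frac = (63.2 - 71.3) / (61.5 - 71.3) = 0.8265

0.8265


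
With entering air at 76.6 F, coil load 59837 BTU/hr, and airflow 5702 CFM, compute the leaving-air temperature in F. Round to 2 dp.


dT = 59837/(1.08*5702) = 9.7167
T_leave = 76.6 - 9.7167 = 66.88 F

66.88 F


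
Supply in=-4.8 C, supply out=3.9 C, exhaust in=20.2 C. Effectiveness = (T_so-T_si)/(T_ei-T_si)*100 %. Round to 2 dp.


eff = (3.9-(-4.8))/(20.2-(-4.8))*100 = 34.80 %

34.80 %


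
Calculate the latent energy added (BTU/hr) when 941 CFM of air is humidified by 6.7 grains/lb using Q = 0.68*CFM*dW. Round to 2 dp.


Q = 0.68 * 941 * 6.7 = 4287.20 BTU/hr

4287.20 BTU/hr


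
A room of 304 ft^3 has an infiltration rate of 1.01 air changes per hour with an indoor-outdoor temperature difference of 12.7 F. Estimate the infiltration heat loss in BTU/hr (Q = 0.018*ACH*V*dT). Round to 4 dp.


Q = 0.018 * 1.01 * 304 * 12.7 = 70.1893 BTU/hr

70.1893 BTU/hr


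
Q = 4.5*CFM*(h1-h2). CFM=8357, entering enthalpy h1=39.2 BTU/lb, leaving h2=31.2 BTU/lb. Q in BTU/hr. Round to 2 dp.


Q = 4.5 * 8357 * (39.2 - 31.2) = 300852.00 BTU/hr

300852.00 BTU/hr


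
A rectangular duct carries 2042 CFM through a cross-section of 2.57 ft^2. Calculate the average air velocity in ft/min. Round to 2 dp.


V = 2042 / 2.57 = 794.55 ft/min

794.55 ft/min


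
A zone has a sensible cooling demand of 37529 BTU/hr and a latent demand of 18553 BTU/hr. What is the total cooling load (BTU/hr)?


Qt = 37529 + 18553 = 56082 BTU/hr

56082 BTU/hr


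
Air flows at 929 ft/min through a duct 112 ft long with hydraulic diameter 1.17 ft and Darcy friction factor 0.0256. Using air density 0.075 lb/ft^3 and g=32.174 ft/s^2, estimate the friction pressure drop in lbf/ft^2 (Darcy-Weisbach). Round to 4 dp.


v_fps = 929/60 = 15.4833 ft/s
dp = 0.0256*(112/1.17)*0.075*15.4833^2/(2*32.174) = 0.6847 lbf/ft^2

0.6847 lbf/ft^2


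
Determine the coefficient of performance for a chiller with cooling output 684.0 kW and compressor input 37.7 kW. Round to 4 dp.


COP = 684.0 / 37.7 = 18.1432

18.1432


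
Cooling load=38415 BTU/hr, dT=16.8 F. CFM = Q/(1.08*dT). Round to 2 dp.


CFM = 38415 / (1.08 * 16.8) = 2117.23

2117.23 CFM


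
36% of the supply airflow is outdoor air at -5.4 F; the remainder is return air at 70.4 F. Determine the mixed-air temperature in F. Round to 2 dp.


T_mix = 0.36*(-5.4) + 0.64*70.4 = 43.11 F

43.11 F


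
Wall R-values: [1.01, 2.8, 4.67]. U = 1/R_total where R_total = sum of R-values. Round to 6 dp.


R_total = 1.01 + 2.8 + 4.67 = 8.48
U = 1/8.48 = 0.117925

0.117925


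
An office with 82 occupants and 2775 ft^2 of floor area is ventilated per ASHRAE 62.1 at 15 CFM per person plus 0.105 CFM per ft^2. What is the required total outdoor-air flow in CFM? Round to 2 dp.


Total = 82*15 + 2775*0.105 = 1521.38 CFM

1521.38 CFM


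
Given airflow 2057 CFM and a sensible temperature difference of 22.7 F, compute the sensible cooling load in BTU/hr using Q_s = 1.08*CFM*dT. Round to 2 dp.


Q = 1.08 * 2057 * 22.7 = 50429.41 BTU/hr

50429.41 BTU/hr


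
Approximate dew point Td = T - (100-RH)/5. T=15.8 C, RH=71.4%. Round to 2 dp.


Td = 15.8 - (100-71.4)/5 = 10.08 C

10.08 C


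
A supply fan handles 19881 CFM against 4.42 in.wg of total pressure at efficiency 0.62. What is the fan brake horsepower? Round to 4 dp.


BHP = 19881 * 4.42 / (6356 * 0.62) = 22.2990 hp

22.2990 hp


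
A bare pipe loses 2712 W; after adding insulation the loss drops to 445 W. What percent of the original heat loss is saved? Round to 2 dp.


Savings = ((2712-445)/2712)*100 = 83.59 %

83.59 %


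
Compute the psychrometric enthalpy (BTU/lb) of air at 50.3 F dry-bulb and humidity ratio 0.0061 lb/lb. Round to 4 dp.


h = 0.24*50.3 + 0.0061*(1061+0.444*50.3) = 18.6803 BTU/lb

18.6803 BTU/lb


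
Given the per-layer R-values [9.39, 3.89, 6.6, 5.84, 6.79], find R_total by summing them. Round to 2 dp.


R_total = 9.39 + 3.89 + 6.6 + 5.84 + 6.79 = 32.51

32.51


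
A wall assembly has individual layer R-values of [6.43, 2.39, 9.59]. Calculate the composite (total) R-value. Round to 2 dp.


R_total = 6.43 + 2.39 + 9.59 = 18.41

18.41


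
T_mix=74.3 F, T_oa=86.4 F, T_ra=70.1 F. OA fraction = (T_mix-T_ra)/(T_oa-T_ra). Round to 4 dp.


frac = (74.3 - 70.1) / (86.4 - 70.1) = 0.2577

0.2577


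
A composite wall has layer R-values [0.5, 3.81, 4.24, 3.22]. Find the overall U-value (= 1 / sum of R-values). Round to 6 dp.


R_total = 0.5 + 3.81 + 4.24 + 3.22 = 11.77
U = 1/11.77 = 0.084962

0.084962


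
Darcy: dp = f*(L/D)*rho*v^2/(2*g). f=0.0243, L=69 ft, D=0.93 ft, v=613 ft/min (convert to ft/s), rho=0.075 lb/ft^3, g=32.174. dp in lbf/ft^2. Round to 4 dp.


v_fps = 613/60 = 10.2167 ft/s
dp = 0.0243*(69/0.93)*0.075*10.2167^2/(2*32.174) = 0.2193 lbf/ft^2

0.2193 lbf/ft^2


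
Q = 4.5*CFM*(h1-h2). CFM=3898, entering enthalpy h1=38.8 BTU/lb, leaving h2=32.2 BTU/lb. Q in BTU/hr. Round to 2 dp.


Q = 4.5 * 3898 * (38.8 - 32.2) = 115770.60 BTU/hr

115770.60 BTU/hr


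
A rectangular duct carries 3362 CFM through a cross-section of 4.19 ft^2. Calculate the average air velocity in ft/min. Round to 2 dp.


V = 3362 / 4.19 = 802.39 ft/min

802.39 ft/min


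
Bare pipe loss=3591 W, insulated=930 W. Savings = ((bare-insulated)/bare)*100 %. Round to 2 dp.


Savings = ((3591-930)/3591)*100 = 74.10 %

74.10 %


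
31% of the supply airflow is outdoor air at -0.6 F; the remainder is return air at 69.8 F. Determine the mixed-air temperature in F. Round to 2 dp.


T_mix = 0.31*(-0.6) + 0.69*69.8 = 47.98 F

47.98 F


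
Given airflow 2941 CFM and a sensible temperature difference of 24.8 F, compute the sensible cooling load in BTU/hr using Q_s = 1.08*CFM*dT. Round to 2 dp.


Q = 1.08 * 2941 * 24.8 = 78771.74 BTU/hr

78771.74 BTU/hr


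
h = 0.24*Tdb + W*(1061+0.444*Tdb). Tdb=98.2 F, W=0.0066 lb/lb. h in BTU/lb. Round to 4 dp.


h = 0.24*98.2 + 0.0066*(1061+0.444*98.2) = 30.8584 BTU/lb

30.8584 BTU/lb


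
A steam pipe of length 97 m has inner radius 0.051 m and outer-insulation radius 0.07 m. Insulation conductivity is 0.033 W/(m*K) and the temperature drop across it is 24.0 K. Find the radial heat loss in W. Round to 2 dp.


Q = 2*pi*0.033*97*24.0/ln(0.07/0.051) = 1524.30 W

1524.30 W


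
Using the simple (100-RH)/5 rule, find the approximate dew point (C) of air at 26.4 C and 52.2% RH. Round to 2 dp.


Td = 26.4 - (100-52.2)/5 = 16.84 C

16.84 C


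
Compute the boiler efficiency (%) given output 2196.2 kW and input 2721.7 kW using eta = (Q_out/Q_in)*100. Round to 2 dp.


eta = (2196.2/2721.7)*100 = 80.69 %

80.69 %


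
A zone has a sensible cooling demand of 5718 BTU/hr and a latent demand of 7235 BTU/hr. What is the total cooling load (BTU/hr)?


Qt = 5718 + 7235 = 12953 BTU/hr

12953 BTU/hr


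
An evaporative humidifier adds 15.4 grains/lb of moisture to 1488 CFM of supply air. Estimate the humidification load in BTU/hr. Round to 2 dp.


Q = 0.68 * 1488 * 15.4 = 15582.34 BTU/hr

15582.34 BTU/hr


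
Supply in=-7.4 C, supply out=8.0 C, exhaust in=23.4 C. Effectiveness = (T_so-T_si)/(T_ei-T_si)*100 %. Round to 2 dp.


eff = (8.0-(-7.4))/(23.4-(-7.4))*100 = 50.00 %

50.00 %


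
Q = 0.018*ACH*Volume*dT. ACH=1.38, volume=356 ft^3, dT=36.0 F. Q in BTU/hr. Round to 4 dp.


Q = 0.018 * 1.38 * 356 * 36.0 = 318.3494 BTU/hr

318.3494 BTU/hr


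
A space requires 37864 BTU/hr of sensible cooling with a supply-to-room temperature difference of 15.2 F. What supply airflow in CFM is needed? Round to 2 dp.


CFM = 37864 / (1.08 * 15.2) = 2306.53

2306.53 CFM


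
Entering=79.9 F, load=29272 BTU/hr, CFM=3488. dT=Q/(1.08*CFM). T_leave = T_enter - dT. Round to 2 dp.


dT = 29272/(1.08*3488) = 7.7706
T_leave = 79.9 - 7.7706 = 72.13 F

72.13 F


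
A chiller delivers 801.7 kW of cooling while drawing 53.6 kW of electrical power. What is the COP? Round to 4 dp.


COP = 801.7 / 53.6 = 14.9571

14.9571


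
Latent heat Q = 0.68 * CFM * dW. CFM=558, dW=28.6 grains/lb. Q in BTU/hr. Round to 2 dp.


Q = 0.68 * 558 * 28.6 = 10851.98 BTU/hr

10851.98 BTU/hr


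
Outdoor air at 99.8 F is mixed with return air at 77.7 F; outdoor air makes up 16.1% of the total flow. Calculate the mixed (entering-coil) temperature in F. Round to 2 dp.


T_mix = 77.7 + (16.1/100)*(99.8-77.7) = 81.26 F

81.26 F


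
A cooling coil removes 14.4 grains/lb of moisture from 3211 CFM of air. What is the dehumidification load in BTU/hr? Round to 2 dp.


Q = 0.68 * 3211 * 14.4 = 31442.11 BTU/hr

31442.11 BTU/hr


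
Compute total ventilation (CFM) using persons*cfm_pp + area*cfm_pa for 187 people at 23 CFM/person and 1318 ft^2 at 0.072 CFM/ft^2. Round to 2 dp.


Total = 187*23 + 1318*0.072 = 4395.90 CFM

4395.90 CFM


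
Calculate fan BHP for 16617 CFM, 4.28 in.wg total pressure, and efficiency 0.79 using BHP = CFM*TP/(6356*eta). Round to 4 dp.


BHP = 16617 * 4.28 / (6356 * 0.79) = 14.1640 hp

14.1640 hp


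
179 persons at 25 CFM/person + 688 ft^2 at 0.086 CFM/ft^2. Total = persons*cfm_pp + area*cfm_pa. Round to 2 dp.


Total = 179*25 + 688*0.086 = 4534.17 CFM

4534.17 CFM


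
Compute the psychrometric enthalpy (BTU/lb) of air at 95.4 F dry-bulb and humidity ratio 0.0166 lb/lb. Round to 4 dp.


h = 0.24*95.4 + 0.0166*(1061+0.444*95.4) = 41.2117 BTU/lb

41.2117 BTU/lb


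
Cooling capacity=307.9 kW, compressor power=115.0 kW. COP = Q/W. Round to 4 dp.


COP = 307.9 / 115.0 = 2.6774

2.6774


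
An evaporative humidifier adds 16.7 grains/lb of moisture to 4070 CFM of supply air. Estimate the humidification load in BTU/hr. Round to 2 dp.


Q = 0.68 * 4070 * 16.7 = 46218.92 BTU/hr

46218.92 BTU/hr


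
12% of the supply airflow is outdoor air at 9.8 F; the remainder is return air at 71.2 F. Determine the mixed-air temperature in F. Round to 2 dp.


T_mix = 0.12*9.8 + 0.88*71.2 = 63.83 F

63.83 F


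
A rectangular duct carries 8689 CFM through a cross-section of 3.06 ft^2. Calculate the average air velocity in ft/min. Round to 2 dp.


V = 8689 / 3.06 = 2839.54 ft/min

2839.54 ft/min


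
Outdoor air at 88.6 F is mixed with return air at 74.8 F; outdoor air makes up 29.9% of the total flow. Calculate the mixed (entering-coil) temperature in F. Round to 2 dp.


T_mix = 74.8 + (29.9/100)*(88.6-74.8) = 78.93 F

78.93 F


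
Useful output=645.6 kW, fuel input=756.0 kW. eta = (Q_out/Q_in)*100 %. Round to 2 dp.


eta = (645.6/756.0)*100 = 85.40 %

85.40 %


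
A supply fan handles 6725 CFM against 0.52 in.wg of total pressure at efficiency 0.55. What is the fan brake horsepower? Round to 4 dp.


BHP = 6725 * 0.52 / (6356 * 0.55) = 1.0003 hp

1.0003 hp


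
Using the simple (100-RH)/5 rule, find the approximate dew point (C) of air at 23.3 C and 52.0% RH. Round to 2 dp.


Td = 23.3 - (100-52.0)/5 = 13.70 C

13.70 C


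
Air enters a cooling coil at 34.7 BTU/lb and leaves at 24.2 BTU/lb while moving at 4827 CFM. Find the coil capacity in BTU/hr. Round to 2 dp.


Q = 4.5 * 4827 * (34.7 - 24.2) = 228075.75 BTU/hr

228075.75 BTU/hr


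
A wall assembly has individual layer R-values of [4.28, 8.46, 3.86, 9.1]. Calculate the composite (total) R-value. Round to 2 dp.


R_total = 4.28 + 8.46 + 3.86 + 9.1 = 25.70

25.70


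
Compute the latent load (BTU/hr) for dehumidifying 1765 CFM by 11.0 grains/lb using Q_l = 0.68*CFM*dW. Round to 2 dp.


Q = 0.68 * 1765 * 11.0 = 13202.20 BTU/hr

13202.20 BTU/hr


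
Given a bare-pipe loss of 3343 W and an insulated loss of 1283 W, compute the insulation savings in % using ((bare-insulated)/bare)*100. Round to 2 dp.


Savings = ((3343-1283)/3343)*100 = 61.62 %

61.62 %


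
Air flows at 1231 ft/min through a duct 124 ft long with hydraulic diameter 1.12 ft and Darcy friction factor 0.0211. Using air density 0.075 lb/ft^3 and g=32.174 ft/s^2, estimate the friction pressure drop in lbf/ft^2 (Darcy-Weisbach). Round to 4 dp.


v_fps = 1231/60 = 20.5167 ft/s
dp = 0.0211*(124/1.12)*0.075*20.5167^2/(2*32.174) = 1.1461 lbf/ft^2

1.1461 lbf/ft^2


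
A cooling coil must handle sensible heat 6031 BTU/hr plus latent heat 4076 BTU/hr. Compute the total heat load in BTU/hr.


Qt = 6031 + 4076 = 10107 BTU/hr

10107 BTU/hr


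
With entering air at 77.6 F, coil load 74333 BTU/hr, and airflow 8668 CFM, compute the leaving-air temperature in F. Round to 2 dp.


dT = 74333/(1.08*8668) = 7.9403
T_leave = 77.6 - 7.9403 = 69.66 F

69.66 F


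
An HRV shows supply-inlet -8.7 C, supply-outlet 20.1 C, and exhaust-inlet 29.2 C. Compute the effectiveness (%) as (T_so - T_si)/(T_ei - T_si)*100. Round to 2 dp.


eff = (20.1-(-8.7))/(29.2-(-8.7))*100 = 75.99 %

75.99 %


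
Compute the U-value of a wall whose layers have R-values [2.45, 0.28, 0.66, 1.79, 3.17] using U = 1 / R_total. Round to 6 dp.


R_total = 2.45 + 0.28 + 0.66 + 1.79 + 3.17 = 8.35
U = 1/8.35 = 0.119760

0.119760


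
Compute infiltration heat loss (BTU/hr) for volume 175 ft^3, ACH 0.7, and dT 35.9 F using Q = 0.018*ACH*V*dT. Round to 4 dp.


Q = 0.018 * 0.7 * 175 * 35.9 = 79.1595 BTU/hr

79.1595 BTU/hr
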